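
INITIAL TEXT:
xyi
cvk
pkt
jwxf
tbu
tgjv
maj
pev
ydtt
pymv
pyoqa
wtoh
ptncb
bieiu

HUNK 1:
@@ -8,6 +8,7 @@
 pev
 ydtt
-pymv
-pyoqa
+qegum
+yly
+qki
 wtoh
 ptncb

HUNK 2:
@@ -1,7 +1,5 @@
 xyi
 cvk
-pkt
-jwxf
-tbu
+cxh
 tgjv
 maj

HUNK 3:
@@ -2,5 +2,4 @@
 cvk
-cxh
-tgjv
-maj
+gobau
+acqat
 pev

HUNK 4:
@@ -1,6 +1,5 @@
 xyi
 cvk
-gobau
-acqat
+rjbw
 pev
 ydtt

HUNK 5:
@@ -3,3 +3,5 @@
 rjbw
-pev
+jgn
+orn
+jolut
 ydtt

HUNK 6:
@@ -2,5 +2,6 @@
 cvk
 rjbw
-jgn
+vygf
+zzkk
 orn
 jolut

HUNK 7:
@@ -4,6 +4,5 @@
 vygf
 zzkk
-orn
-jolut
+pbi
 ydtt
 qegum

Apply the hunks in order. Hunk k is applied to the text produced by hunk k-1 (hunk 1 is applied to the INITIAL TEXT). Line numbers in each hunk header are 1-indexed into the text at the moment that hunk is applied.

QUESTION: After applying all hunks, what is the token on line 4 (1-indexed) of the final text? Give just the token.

Answer: vygf

Derivation:
Hunk 1: at line 8 remove [pymv,pyoqa] add [qegum,yly,qki] -> 15 lines: xyi cvk pkt jwxf tbu tgjv maj pev ydtt qegum yly qki wtoh ptncb bieiu
Hunk 2: at line 1 remove [pkt,jwxf,tbu] add [cxh] -> 13 lines: xyi cvk cxh tgjv maj pev ydtt qegum yly qki wtoh ptncb bieiu
Hunk 3: at line 2 remove [cxh,tgjv,maj] add [gobau,acqat] -> 12 lines: xyi cvk gobau acqat pev ydtt qegum yly qki wtoh ptncb bieiu
Hunk 4: at line 1 remove [gobau,acqat] add [rjbw] -> 11 lines: xyi cvk rjbw pev ydtt qegum yly qki wtoh ptncb bieiu
Hunk 5: at line 3 remove [pev] add [jgn,orn,jolut] -> 13 lines: xyi cvk rjbw jgn orn jolut ydtt qegum yly qki wtoh ptncb bieiu
Hunk 6: at line 2 remove [jgn] add [vygf,zzkk] -> 14 lines: xyi cvk rjbw vygf zzkk orn jolut ydtt qegum yly qki wtoh ptncb bieiu
Hunk 7: at line 4 remove [orn,jolut] add [pbi] -> 13 lines: xyi cvk rjbw vygf zzkk pbi ydtt qegum yly qki wtoh ptncb bieiu
Final line 4: vygf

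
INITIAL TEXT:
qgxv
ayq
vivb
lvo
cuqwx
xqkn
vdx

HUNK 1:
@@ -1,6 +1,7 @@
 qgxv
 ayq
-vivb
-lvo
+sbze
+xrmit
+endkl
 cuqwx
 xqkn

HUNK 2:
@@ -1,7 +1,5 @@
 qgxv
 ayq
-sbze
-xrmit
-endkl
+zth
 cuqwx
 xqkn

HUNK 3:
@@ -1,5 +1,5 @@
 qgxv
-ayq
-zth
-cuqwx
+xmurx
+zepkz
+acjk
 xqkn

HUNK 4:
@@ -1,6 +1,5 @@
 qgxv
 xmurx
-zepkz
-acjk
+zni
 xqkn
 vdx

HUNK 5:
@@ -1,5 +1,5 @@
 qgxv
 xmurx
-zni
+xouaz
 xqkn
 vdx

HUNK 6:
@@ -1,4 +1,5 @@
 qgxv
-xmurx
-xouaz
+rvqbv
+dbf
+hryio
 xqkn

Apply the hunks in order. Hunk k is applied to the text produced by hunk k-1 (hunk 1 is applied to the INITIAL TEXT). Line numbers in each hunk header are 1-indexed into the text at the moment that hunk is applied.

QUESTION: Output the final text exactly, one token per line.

Hunk 1: at line 1 remove [vivb,lvo] add [sbze,xrmit,endkl] -> 8 lines: qgxv ayq sbze xrmit endkl cuqwx xqkn vdx
Hunk 2: at line 1 remove [sbze,xrmit,endkl] add [zth] -> 6 lines: qgxv ayq zth cuqwx xqkn vdx
Hunk 3: at line 1 remove [ayq,zth,cuqwx] add [xmurx,zepkz,acjk] -> 6 lines: qgxv xmurx zepkz acjk xqkn vdx
Hunk 4: at line 1 remove [zepkz,acjk] add [zni] -> 5 lines: qgxv xmurx zni xqkn vdx
Hunk 5: at line 1 remove [zni] add [xouaz] -> 5 lines: qgxv xmurx xouaz xqkn vdx
Hunk 6: at line 1 remove [xmurx,xouaz] add [rvqbv,dbf,hryio] -> 6 lines: qgxv rvqbv dbf hryio xqkn vdx

Answer: qgxv
rvqbv
dbf
hryio
xqkn
vdx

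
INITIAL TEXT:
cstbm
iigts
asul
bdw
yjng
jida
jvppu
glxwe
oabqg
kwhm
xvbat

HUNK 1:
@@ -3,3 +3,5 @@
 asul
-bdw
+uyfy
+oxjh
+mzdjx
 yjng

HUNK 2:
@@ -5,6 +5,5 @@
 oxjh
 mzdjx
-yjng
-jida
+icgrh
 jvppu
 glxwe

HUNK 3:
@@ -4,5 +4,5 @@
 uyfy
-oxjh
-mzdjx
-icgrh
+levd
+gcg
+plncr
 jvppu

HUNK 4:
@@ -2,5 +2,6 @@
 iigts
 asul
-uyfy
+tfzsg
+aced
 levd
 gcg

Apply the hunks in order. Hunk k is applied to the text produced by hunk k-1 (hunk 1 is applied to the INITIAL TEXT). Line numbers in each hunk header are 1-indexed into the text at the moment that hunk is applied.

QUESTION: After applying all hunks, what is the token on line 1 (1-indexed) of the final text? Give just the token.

Hunk 1: at line 3 remove [bdw] add [uyfy,oxjh,mzdjx] -> 13 lines: cstbm iigts asul uyfy oxjh mzdjx yjng jida jvppu glxwe oabqg kwhm xvbat
Hunk 2: at line 5 remove [yjng,jida] add [icgrh] -> 12 lines: cstbm iigts asul uyfy oxjh mzdjx icgrh jvppu glxwe oabqg kwhm xvbat
Hunk 3: at line 4 remove [oxjh,mzdjx,icgrh] add [levd,gcg,plncr] -> 12 lines: cstbm iigts asul uyfy levd gcg plncr jvppu glxwe oabqg kwhm xvbat
Hunk 4: at line 2 remove [uyfy] add [tfzsg,aced] -> 13 lines: cstbm iigts asul tfzsg aced levd gcg plncr jvppu glxwe oabqg kwhm xvbat
Final line 1: cstbm

Answer: cstbm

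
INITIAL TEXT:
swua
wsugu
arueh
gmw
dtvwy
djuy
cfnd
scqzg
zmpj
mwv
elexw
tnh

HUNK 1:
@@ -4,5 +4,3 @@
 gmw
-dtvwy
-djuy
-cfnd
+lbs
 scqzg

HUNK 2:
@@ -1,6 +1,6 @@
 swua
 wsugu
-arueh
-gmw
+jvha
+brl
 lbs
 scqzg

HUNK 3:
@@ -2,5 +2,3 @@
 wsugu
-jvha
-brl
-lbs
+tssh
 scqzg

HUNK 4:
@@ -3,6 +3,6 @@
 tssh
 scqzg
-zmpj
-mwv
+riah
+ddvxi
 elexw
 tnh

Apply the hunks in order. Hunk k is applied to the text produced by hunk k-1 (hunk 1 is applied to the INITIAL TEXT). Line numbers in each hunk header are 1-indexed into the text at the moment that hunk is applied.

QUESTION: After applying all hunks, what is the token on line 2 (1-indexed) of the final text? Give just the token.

Hunk 1: at line 4 remove [dtvwy,djuy,cfnd] add [lbs] -> 10 lines: swua wsugu arueh gmw lbs scqzg zmpj mwv elexw tnh
Hunk 2: at line 1 remove [arueh,gmw] add [jvha,brl] -> 10 lines: swua wsugu jvha brl lbs scqzg zmpj mwv elexw tnh
Hunk 3: at line 2 remove [jvha,brl,lbs] add [tssh] -> 8 lines: swua wsugu tssh scqzg zmpj mwv elexw tnh
Hunk 4: at line 3 remove [zmpj,mwv] add [riah,ddvxi] -> 8 lines: swua wsugu tssh scqzg riah ddvxi elexw tnh
Final line 2: wsugu

Answer: wsugu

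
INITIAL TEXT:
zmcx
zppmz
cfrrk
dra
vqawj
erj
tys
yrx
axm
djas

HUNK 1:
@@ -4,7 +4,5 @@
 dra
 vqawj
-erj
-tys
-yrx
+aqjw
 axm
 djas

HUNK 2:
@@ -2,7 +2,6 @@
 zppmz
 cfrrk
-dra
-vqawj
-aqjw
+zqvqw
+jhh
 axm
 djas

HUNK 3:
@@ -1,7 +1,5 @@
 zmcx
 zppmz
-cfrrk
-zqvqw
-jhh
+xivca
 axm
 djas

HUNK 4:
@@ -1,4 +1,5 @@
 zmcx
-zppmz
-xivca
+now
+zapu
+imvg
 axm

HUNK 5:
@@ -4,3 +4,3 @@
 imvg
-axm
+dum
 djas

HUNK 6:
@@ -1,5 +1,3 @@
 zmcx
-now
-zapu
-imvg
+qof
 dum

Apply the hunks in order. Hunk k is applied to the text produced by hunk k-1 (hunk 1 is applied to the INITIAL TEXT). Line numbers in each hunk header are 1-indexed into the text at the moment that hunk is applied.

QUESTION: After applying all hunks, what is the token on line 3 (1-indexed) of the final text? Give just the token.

Answer: dum

Derivation:
Hunk 1: at line 4 remove [erj,tys,yrx] add [aqjw] -> 8 lines: zmcx zppmz cfrrk dra vqawj aqjw axm djas
Hunk 2: at line 2 remove [dra,vqawj,aqjw] add [zqvqw,jhh] -> 7 lines: zmcx zppmz cfrrk zqvqw jhh axm djas
Hunk 3: at line 1 remove [cfrrk,zqvqw,jhh] add [xivca] -> 5 lines: zmcx zppmz xivca axm djas
Hunk 4: at line 1 remove [zppmz,xivca] add [now,zapu,imvg] -> 6 lines: zmcx now zapu imvg axm djas
Hunk 5: at line 4 remove [axm] add [dum] -> 6 lines: zmcx now zapu imvg dum djas
Hunk 6: at line 1 remove [now,zapu,imvg] add [qof] -> 4 lines: zmcx qof dum djas
Final line 3: dum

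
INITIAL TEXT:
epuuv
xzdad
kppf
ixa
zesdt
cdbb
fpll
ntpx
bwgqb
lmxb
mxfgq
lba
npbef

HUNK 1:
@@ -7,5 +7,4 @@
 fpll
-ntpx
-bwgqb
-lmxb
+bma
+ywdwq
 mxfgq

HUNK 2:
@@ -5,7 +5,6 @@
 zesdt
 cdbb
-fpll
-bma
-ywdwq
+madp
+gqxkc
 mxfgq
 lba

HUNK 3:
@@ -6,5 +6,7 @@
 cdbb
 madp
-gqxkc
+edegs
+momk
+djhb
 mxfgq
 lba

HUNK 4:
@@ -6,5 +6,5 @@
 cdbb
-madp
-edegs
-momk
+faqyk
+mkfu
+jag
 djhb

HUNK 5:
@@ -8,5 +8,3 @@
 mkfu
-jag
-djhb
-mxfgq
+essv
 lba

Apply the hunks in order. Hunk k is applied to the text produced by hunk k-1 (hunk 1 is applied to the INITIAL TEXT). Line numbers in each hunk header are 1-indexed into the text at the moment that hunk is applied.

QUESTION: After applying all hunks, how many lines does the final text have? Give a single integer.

Hunk 1: at line 7 remove [ntpx,bwgqb,lmxb] add [bma,ywdwq] -> 12 lines: epuuv xzdad kppf ixa zesdt cdbb fpll bma ywdwq mxfgq lba npbef
Hunk 2: at line 5 remove [fpll,bma,ywdwq] add [madp,gqxkc] -> 11 lines: epuuv xzdad kppf ixa zesdt cdbb madp gqxkc mxfgq lba npbef
Hunk 3: at line 6 remove [gqxkc] add [edegs,momk,djhb] -> 13 lines: epuuv xzdad kppf ixa zesdt cdbb madp edegs momk djhb mxfgq lba npbef
Hunk 4: at line 6 remove [madp,edegs,momk] add [faqyk,mkfu,jag] -> 13 lines: epuuv xzdad kppf ixa zesdt cdbb faqyk mkfu jag djhb mxfgq lba npbef
Hunk 5: at line 8 remove [jag,djhb,mxfgq] add [essv] -> 11 lines: epuuv xzdad kppf ixa zesdt cdbb faqyk mkfu essv lba npbef
Final line count: 11

Answer: 11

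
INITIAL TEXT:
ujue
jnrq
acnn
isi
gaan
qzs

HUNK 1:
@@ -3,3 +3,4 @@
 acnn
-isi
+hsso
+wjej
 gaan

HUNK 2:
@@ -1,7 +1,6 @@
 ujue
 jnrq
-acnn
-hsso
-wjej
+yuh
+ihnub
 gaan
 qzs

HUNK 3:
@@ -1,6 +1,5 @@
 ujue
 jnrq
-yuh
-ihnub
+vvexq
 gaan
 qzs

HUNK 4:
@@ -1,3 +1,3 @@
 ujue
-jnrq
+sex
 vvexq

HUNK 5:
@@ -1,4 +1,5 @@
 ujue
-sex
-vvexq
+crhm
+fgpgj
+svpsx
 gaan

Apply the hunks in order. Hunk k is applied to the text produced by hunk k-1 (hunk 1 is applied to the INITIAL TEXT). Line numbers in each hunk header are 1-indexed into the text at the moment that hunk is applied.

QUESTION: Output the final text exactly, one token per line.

Answer: ujue
crhm
fgpgj
svpsx
gaan
qzs

Derivation:
Hunk 1: at line 3 remove [isi] add [hsso,wjej] -> 7 lines: ujue jnrq acnn hsso wjej gaan qzs
Hunk 2: at line 1 remove [acnn,hsso,wjej] add [yuh,ihnub] -> 6 lines: ujue jnrq yuh ihnub gaan qzs
Hunk 3: at line 1 remove [yuh,ihnub] add [vvexq] -> 5 lines: ujue jnrq vvexq gaan qzs
Hunk 4: at line 1 remove [jnrq] add [sex] -> 5 lines: ujue sex vvexq gaan qzs
Hunk 5: at line 1 remove [sex,vvexq] add [crhm,fgpgj,svpsx] -> 6 lines: ujue crhm fgpgj svpsx gaan qzs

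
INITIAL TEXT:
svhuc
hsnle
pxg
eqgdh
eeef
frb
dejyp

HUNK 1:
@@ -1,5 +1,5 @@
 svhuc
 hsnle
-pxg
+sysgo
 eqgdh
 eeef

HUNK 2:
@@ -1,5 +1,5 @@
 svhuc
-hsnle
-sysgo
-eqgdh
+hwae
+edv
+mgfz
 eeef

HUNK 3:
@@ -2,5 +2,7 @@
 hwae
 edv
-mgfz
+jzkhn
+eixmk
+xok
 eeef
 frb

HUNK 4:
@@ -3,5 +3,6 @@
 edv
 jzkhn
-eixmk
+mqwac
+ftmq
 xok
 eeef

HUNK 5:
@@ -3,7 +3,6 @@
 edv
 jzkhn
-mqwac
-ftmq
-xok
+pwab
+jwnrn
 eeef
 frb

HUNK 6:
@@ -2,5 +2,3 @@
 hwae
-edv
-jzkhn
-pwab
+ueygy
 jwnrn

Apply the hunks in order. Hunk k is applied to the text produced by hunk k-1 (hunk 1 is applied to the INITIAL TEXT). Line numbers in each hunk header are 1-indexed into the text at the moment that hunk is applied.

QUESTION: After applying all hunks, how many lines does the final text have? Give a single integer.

Answer: 7

Derivation:
Hunk 1: at line 1 remove [pxg] add [sysgo] -> 7 lines: svhuc hsnle sysgo eqgdh eeef frb dejyp
Hunk 2: at line 1 remove [hsnle,sysgo,eqgdh] add [hwae,edv,mgfz] -> 7 lines: svhuc hwae edv mgfz eeef frb dejyp
Hunk 3: at line 2 remove [mgfz] add [jzkhn,eixmk,xok] -> 9 lines: svhuc hwae edv jzkhn eixmk xok eeef frb dejyp
Hunk 4: at line 3 remove [eixmk] add [mqwac,ftmq] -> 10 lines: svhuc hwae edv jzkhn mqwac ftmq xok eeef frb dejyp
Hunk 5: at line 3 remove [mqwac,ftmq,xok] add [pwab,jwnrn] -> 9 lines: svhuc hwae edv jzkhn pwab jwnrn eeef frb dejyp
Hunk 6: at line 2 remove [edv,jzkhn,pwab] add [ueygy] -> 7 lines: svhuc hwae ueygy jwnrn eeef frb dejyp
Final line count: 7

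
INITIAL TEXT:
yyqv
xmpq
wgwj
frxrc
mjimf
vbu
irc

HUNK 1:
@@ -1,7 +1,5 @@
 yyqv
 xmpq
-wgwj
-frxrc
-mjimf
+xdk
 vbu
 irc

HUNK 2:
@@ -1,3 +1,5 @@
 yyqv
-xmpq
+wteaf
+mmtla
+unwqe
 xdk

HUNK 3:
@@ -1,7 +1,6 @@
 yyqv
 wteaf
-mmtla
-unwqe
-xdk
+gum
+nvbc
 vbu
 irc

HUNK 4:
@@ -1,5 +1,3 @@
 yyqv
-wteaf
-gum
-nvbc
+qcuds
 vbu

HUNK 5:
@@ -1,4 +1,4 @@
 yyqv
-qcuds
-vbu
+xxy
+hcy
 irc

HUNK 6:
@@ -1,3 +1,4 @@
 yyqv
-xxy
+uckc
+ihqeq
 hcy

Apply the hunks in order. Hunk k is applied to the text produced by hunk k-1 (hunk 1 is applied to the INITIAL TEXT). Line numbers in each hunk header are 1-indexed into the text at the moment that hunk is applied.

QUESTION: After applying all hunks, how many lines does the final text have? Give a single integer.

Hunk 1: at line 1 remove [wgwj,frxrc,mjimf] add [xdk] -> 5 lines: yyqv xmpq xdk vbu irc
Hunk 2: at line 1 remove [xmpq] add [wteaf,mmtla,unwqe] -> 7 lines: yyqv wteaf mmtla unwqe xdk vbu irc
Hunk 3: at line 1 remove [mmtla,unwqe,xdk] add [gum,nvbc] -> 6 lines: yyqv wteaf gum nvbc vbu irc
Hunk 4: at line 1 remove [wteaf,gum,nvbc] add [qcuds] -> 4 lines: yyqv qcuds vbu irc
Hunk 5: at line 1 remove [qcuds,vbu] add [xxy,hcy] -> 4 lines: yyqv xxy hcy irc
Hunk 6: at line 1 remove [xxy] add [uckc,ihqeq] -> 5 lines: yyqv uckc ihqeq hcy irc
Final line count: 5

Answer: 5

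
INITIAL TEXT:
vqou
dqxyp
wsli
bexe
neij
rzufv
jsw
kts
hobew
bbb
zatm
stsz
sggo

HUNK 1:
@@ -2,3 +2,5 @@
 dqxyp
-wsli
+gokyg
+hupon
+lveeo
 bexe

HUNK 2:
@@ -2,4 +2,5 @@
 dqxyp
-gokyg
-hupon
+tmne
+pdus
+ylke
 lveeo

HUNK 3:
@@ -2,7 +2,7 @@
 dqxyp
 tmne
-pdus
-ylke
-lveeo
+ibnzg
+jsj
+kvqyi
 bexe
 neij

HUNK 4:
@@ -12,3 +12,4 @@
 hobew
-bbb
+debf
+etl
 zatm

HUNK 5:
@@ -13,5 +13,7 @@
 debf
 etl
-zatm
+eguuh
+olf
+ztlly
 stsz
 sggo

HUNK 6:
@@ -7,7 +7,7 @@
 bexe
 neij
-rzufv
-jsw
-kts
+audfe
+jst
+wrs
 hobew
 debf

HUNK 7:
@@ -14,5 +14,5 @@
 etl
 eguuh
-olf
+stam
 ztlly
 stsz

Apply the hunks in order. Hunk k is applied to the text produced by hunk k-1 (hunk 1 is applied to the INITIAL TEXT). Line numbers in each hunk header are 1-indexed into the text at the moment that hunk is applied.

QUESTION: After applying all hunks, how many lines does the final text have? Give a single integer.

Hunk 1: at line 2 remove [wsli] add [gokyg,hupon,lveeo] -> 15 lines: vqou dqxyp gokyg hupon lveeo bexe neij rzufv jsw kts hobew bbb zatm stsz sggo
Hunk 2: at line 2 remove [gokyg,hupon] add [tmne,pdus,ylke] -> 16 lines: vqou dqxyp tmne pdus ylke lveeo bexe neij rzufv jsw kts hobew bbb zatm stsz sggo
Hunk 3: at line 2 remove [pdus,ylke,lveeo] add [ibnzg,jsj,kvqyi] -> 16 lines: vqou dqxyp tmne ibnzg jsj kvqyi bexe neij rzufv jsw kts hobew bbb zatm stsz sggo
Hunk 4: at line 12 remove [bbb] add [debf,etl] -> 17 lines: vqou dqxyp tmne ibnzg jsj kvqyi bexe neij rzufv jsw kts hobew debf etl zatm stsz sggo
Hunk 5: at line 13 remove [zatm] add [eguuh,olf,ztlly] -> 19 lines: vqou dqxyp tmne ibnzg jsj kvqyi bexe neij rzufv jsw kts hobew debf etl eguuh olf ztlly stsz sggo
Hunk 6: at line 7 remove [rzufv,jsw,kts] add [audfe,jst,wrs] -> 19 lines: vqou dqxyp tmne ibnzg jsj kvqyi bexe neij audfe jst wrs hobew debf etl eguuh olf ztlly stsz sggo
Hunk 7: at line 14 remove [olf] add [stam] -> 19 lines: vqou dqxyp tmne ibnzg jsj kvqyi bexe neij audfe jst wrs hobew debf etl eguuh stam ztlly stsz sggo
Final line count: 19

Answer: 19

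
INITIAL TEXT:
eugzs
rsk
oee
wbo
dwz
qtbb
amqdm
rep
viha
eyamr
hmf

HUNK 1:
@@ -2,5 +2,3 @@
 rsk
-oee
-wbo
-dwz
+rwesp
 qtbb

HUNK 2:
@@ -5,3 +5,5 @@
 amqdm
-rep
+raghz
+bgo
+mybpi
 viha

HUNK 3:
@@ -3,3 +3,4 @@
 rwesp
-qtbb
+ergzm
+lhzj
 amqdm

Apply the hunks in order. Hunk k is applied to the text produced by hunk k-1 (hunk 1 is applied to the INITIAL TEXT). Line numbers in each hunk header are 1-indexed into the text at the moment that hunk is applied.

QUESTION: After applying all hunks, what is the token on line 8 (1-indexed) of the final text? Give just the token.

Hunk 1: at line 2 remove [oee,wbo,dwz] add [rwesp] -> 9 lines: eugzs rsk rwesp qtbb amqdm rep viha eyamr hmf
Hunk 2: at line 5 remove [rep] add [raghz,bgo,mybpi] -> 11 lines: eugzs rsk rwesp qtbb amqdm raghz bgo mybpi viha eyamr hmf
Hunk 3: at line 3 remove [qtbb] add [ergzm,lhzj] -> 12 lines: eugzs rsk rwesp ergzm lhzj amqdm raghz bgo mybpi viha eyamr hmf
Final line 8: bgo

Answer: bgo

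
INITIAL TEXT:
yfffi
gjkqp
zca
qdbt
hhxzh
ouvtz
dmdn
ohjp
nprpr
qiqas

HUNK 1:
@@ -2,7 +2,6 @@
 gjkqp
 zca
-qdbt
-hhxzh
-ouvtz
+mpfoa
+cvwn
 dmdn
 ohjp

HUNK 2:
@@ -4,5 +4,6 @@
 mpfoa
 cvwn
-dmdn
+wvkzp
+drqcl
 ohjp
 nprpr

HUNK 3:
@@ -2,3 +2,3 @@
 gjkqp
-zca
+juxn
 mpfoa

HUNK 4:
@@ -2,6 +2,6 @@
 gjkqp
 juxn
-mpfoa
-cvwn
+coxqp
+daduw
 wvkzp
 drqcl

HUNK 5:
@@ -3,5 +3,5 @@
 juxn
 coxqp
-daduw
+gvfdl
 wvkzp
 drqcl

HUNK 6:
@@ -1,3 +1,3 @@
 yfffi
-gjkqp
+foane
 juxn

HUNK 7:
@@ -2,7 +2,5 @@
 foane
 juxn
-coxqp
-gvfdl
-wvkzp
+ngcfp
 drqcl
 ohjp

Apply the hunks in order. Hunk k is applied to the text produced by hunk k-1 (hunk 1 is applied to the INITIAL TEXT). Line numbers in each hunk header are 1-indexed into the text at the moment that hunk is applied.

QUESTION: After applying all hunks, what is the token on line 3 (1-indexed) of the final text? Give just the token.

Answer: juxn

Derivation:
Hunk 1: at line 2 remove [qdbt,hhxzh,ouvtz] add [mpfoa,cvwn] -> 9 lines: yfffi gjkqp zca mpfoa cvwn dmdn ohjp nprpr qiqas
Hunk 2: at line 4 remove [dmdn] add [wvkzp,drqcl] -> 10 lines: yfffi gjkqp zca mpfoa cvwn wvkzp drqcl ohjp nprpr qiqas
Hunk 3: at line 2 remove [zca] add [juxn] -> 10 lines: yfffi gjkqp juxn mpfoa cvwn wvkzp drqcl ohjp nprpr qiqas
Hunk 4: at line 2 remove [mpfoa,cvwn] add [coxqp,daduw] -> 10 lines: yfffi gjkqp juxn coxqp daduw wvkzp drqcl ohjp nprpr qiqas
Hunk 5: at line 3 remove [daduw] add [gvfdl] -> 10 lines: yfffi gjkqp juxn coxqp gvfdl wvkzp drqcl ohjp nprpr qiqas
Hunk 6: at line 1 remove [gjkqp] add [foane] -> 10 lines: yfffi foane juxn coxqp gvfdl wvkzp drqcl ohjp nprpr qiqas
Hunk 7: at line 2 remove [coxqp,gvfdl,wvkzp] add [ngcfp] -> 8 lines: yfffi foane juxn ngcfp drqcl ohjp nprpr qiqas
Final line 3: juxn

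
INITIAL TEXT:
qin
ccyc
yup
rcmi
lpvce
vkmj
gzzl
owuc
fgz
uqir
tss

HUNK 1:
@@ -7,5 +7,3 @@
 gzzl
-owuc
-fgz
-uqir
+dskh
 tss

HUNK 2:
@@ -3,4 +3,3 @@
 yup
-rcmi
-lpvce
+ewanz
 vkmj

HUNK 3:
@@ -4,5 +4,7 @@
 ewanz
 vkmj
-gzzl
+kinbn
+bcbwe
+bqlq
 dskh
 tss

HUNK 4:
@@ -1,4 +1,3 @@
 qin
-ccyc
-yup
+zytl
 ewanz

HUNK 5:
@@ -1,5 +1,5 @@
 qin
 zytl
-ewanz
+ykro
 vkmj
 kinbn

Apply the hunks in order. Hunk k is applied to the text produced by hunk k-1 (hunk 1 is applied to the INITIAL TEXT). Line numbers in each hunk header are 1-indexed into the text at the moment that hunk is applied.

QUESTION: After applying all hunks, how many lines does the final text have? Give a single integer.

Hunk 1: at line 7 remove [owuc,fgz,uqir] add [dskh] -> 9 lines: qin ccyc yup rcmi lpvce vkmj gzzl dskh tss
Hunk 2: at line 3 remove [rcmi,lpvce] add [ewanz] -> 8 lines: qin ccyc yup ewanz vkmj gzzl dskh tss
Hunk 3: at line 4 remove [gzzl] add [kinbn,bcbwe,bqlq] -> 10 lines: qin ccyc yup ewanz vkmj kinbn bcbwe bqlq dskh tss
Hunk 4: at line 1 remove [ccyc,yup] add [zytl] -> 9 lines: qin zytl ewanz vkmj kinbn bcbwe bqlq dskh tss
Hunk 5: at line 1 remove [ewanz] add [ykro] -> 9 lines: qin zytl ykro vkmj kinbn bcbwe bqlq dskh tss
Final line count: 9

Answer: 9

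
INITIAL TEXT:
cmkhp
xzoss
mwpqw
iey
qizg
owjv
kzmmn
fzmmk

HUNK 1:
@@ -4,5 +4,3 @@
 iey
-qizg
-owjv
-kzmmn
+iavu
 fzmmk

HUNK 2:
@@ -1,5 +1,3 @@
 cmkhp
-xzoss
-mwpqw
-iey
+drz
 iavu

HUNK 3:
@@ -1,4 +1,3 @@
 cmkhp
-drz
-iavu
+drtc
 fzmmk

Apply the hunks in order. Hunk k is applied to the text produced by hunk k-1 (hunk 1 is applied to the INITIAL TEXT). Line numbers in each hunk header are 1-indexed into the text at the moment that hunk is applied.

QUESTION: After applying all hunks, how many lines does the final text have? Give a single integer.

Answer: 3

Derivation:
Hunk 1: at line 4 remove [qizg,owjv,kzmmn] add [iavu] -> 6 lines: cmkhp xzoss mwpqw iey iavu fzmmk
Hunk 2: at line 1 remove [xzoss,mwpqw,iey] add [drz] -> 4 lines: cmkhp drz iavu fzmmk
Hunk 3: at line 1 remove [drz,iavu] add [drtc] -> 3 lines: cmkhp drtc fzmmk
Final line count: 3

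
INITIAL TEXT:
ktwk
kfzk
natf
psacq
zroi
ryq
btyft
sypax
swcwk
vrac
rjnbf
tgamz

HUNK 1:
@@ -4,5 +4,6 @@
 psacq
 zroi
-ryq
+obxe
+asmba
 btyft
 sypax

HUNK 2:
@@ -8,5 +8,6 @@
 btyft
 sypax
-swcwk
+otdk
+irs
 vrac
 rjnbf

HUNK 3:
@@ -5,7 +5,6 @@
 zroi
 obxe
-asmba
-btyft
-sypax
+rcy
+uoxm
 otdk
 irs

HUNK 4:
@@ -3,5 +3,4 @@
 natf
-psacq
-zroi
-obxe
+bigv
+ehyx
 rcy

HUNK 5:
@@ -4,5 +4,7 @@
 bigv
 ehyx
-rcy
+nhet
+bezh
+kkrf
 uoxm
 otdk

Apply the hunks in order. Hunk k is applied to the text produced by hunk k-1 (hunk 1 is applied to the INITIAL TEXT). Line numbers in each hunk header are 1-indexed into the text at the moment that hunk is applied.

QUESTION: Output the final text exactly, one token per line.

Answer: ktwk
kfzk
natf
bigv
ehyx
nhet
bezh
kkrf
uoxm
otdk
irs
vrac
rjnbf
tgamz

Derivation:
Hunk 1: at line 4 remove [ryq] add [obxe,asmba] -> 13 lines: ktwk kfzk natf psacq zroi obxe asmba btyft sypax swcwk vrac rjnbf tgamz
Hunk 2: at line 8 remove [swcwk] add [otdk,irs] -> 14 lines: ktwk kfzk natf psacq zroi obxe asmba btyft sypax otdk irs vrac rjnbf tgamz
Hunk 3: at line 5 remove [asmba,btyft,sypax] add [rcy,uoxm] -> 13 lines: ktwk kfzk natf psacq zroi obxe rcy uoxm otdk irs vrac rjnbf tgamz
Hunk 4: at line 3 remove [psacq,zroi,obxe] add [bigv,ehyx] -> 12 lines: ktwk kfzk natf bigv ehyx rcy uoxm otdk irs vrac rjnbf tgamz
Hunk 5: at line 4 remove [rcy] add [nhet,bezh,kkrf] -> 14 lines: ktwk kfzk natf bigv ehyx nhet bezh kkrf uoxm otdk irs vrac rjnbf tgamz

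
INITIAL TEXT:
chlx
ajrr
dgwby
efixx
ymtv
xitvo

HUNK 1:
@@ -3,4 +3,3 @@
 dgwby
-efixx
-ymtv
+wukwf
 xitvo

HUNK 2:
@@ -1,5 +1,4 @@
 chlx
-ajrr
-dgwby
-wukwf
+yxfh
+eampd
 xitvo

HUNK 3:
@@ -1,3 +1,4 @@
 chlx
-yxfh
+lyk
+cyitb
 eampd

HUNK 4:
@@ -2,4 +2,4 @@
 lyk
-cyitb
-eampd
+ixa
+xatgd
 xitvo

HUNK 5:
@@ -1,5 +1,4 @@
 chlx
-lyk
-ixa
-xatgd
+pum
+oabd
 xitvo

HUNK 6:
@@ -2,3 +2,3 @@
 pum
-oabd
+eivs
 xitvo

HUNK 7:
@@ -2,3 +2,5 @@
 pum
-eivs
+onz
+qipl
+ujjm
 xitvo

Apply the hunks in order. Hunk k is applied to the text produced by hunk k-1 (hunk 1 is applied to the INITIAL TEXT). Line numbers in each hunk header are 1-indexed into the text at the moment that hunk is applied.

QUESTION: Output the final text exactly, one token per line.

Hunk 1: at line 3 remove [efixx,ymtv] add [wukwf] -> 5 lines: chlx ajrr dgwby wukwf xitvo
Hunk 2: at line 1 remove [ajrr,dgwby,wukwf] add [yxfh,eampd] -> 4 lines: chlx yxfh eampd xitvo
Hunk 3: at line 1 remove [yxfh] add [lyk,cyitb] -> 5 lines: chlx lyk cyitb eampd xitvo
Hunk 4: at line 2 remove [cyitb,eampd] add [ixa,xatgd] -> 5 lines: chlx lyk ixa xatgd xitvo
Hunk 5: at line 1 remove [lyk,ixa,xatgd] add [pum,oabd] -> 4 lines: chlx pum oabd xitvo
Hunk 6: at line 2 remove [oabd] add [eivs] -> 4 lines: chlx pum eivs xitvo
Hunk 7: at line 2 remove [eivs] add [onz,qipl,ujjm] -> 6 lines: chlx pum onz qipl ujjm xitvo

Answer: chlx
pum
onz
qipl
ujjm
xitvo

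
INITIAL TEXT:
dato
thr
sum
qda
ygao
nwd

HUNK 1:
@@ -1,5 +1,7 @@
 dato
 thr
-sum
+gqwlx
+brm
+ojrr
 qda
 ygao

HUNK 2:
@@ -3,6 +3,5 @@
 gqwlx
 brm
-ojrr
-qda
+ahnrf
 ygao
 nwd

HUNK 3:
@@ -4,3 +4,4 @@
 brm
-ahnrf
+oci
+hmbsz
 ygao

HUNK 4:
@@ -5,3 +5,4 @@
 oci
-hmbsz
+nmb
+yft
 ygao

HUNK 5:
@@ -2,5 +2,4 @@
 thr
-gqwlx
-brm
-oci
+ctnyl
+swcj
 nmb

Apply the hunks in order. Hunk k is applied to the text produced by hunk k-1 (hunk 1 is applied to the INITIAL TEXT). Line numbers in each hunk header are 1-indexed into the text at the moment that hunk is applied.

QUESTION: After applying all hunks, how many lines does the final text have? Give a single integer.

Hunk 1: at line 1 remove [sum] add [gqwlx,brm,ojrr] -> 8 lines: dato thr gqwlx brm ojrr qda ygao nwd
Hunk 2: at line 3 remove [ojrr,qda] add [ahnrf] -> 7 lines: dato thr gqwlx brm ahnrf ygao nwd
Hunk 3: at line 4 remove [ahnrf] add [oci,hmbsz] -> 8 lines: dato thr gqwlx brm oci hmbsz ygao nwd
Hunk 4: at line 5 remove [hmbsz] add [nmb,yft] -> 9 lines: dato thr gqwlx brm oci nmb yft ygao nwd
Hunk 5: at line 2 remove [gqwlx,brm,oci] add [ctnyl,swcj] -> 8 lines: dato thr ctnyl swcj nmb yft ygao nwd
Final line count: 8

Answer: 8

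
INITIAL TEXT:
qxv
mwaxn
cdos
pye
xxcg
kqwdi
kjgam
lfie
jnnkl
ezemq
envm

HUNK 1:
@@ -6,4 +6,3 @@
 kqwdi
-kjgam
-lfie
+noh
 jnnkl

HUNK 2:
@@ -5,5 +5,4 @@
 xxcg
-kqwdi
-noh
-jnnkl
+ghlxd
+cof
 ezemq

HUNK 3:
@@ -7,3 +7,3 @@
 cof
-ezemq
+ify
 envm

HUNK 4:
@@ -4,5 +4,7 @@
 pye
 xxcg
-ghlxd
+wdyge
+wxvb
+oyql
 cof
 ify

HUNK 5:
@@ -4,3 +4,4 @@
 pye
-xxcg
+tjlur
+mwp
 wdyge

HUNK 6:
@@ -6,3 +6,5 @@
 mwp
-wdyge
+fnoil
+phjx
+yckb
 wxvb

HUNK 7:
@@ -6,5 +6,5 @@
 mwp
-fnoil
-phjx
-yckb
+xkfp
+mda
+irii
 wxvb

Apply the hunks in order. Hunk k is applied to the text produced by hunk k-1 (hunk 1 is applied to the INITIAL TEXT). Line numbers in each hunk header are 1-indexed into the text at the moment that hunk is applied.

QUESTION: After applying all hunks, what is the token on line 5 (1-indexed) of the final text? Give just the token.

Answer: tjlur

Derivation:
Hunk 1: at line 6 remove [kjgam,lfie] add [noh] -> 10 lines: qxv mwaxn cdos pye xxcg kqwdi noh jnnkl ezemq envm
Hunk 2: at line 5 remove [kqwdi,noh,jnnkl] add [ghlxd,cof] -> 9 lines: qxv mwaxn cdos pye xxcg ghlxd cof ezemq envm
Hunk 3: at line 7 remove [ezemq] add [ify] -> 9 lines: qxv mwaxn cdos pye xxcg ghlxd cof ify envm
Hunk 4: at line 4 remove [ghlxd] add [wdyge,wxvb,oyql] -> 11 lines: qxv mwaxn cdos pye xxcg wdyge wxvb oyql cof ify envm
Hunk 5: at line 4 remove [xxcg] add [tjlur,mwp] -> 12 lines: qxv mwaxn cdos pye tjlur mwp wdyge wxvb oyql cof ify envm
Hunk 6: at line 6 remove [wdyge] add [fnoil,phjx,yckb] -> 14 lines: qxv mwaxn cdos pye tjlur mwp fnoil phjx yckb wxvb oyql cof ify envm
Hunk 7: at line 6 remove [fnoil,phjx,yckb] add [xkfp,mda,irii] -> 14 lines: qxv mwaxn cdos pye tjlur mwp xkfp mda irii wxvb oyql cof ify envm
Final line 5: tjlur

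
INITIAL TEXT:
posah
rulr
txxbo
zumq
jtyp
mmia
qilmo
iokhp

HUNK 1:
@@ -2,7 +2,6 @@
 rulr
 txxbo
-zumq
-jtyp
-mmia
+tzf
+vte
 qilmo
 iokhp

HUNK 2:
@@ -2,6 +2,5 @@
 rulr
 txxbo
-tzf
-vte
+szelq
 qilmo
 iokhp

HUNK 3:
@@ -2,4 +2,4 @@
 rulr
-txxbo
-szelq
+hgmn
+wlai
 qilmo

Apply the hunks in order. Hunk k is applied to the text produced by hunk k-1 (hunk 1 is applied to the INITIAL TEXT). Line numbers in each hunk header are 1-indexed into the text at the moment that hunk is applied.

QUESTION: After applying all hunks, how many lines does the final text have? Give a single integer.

Hunk 1: at line 2 remove [zumq,jtyp,mmia] add [tzf,vte] -> 7 lines: posah rulr txxbo tzf vte qilmo iokhp
Hunk 2: at line 2 remove [tzf,vte] add [szelq] -> 6 lines: posah rulr txxbo szelq qilmo iokhp
Hunk 3: at line 2 remove [txxbo,szelq] add [hgmn,wlai] -> 6 lines: posah rulr hgmn wlai qilmo iokhp
Final line count: 6

Answer: 6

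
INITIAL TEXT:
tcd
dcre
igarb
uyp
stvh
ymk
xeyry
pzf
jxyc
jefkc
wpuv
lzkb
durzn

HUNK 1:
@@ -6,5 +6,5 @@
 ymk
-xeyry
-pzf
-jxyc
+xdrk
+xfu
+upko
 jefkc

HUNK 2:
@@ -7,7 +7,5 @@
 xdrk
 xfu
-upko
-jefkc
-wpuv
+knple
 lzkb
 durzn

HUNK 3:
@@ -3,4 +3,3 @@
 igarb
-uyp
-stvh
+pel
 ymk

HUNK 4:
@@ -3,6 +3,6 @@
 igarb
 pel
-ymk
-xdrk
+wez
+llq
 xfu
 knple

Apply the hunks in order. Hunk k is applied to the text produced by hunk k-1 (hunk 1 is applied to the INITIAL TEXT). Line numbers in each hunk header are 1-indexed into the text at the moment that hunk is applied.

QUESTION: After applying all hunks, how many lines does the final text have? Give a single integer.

Answer: 10

Derivation:
Hunk 1: at line 6 remove [xeyry,pzf,jxyc] add [xdrk,xfu,upko] -> 13 lines: tcd dcre igarb uyp stvh ymk xdrk xfu upko jefkc wpuv lzkb durzn
Hunk 2: at line 7 remove [upko,jefkc,wpuv] add [knple] -> 11 lines: tcd dcre igarb uyp stvh ymk xdrk xfu knple lzkb durzn
Hunk 3: at line 3 remove [uyp,stvh] add [pel] -> 10 lines: tcd dcre igarb pel ymk xdrk xfu knple lzkb durzn
Hunk 4: at line 3 remove [ymk,xdrk] add [wez,llq] -> 10 lines: tcd dcre igarb pel wez llq xfu knple lzkb durzn
Final line count: 10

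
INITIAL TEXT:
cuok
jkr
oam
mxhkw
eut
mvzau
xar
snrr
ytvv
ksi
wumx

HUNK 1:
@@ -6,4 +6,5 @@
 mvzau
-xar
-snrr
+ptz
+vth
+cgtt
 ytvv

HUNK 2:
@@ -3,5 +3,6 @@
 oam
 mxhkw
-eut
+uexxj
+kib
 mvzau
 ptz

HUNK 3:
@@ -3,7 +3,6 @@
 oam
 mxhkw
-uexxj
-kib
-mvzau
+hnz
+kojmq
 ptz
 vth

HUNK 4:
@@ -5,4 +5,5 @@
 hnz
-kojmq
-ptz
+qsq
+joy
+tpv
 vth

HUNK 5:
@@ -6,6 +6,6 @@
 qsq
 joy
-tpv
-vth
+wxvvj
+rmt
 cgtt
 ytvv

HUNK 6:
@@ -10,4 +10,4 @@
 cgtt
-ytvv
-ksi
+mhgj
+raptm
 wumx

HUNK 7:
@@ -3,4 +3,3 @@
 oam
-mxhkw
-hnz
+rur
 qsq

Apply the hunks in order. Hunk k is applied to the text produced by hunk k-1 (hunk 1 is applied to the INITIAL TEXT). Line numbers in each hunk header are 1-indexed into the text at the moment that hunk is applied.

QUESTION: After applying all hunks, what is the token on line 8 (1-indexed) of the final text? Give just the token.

Hunk 1: at line 6 remove [xar,snrr] add [ptz,vth,cgtt] -> 12 lines: cuok jkr oam mxhkw eut mvzau ptz vth cgtt ytvv ksi wumx
Hunk 2: at line 3 remove [eut] add [uexxj,kib] -> 13 lines: cuok jkr oam mxhkw uexxj kib mvzau ptz vth cgtt ytvv ksi wumx
Hunk 3: at line 3 remove [uexxj,kib,mvzau] add [hnz,kojmq] -> 12 lines: cuok jkr oam mxhkw hnz kojmq ptz vth cgtt ytvv ksi wumx
Hunk 4: at line 5 remove [kojmq,ptz] add [qsq,joy,tpv] -> 13 lines: cuok jkr oam mxhkw hnz qsq joy tpv vth cgtt ytvv ksi wumx
Hunk 5: at line 6 remove [tpv,vth] add [wxvvj,rmt] -> 13 lines: cuok jkr oam mxhkw hnz qsq joy wxvvj rmt cgtt ytvv ksi wumx
Hunk 6: at line 10 remove [ytvv,ksi] add [mhgj,raptm] -> 13 lines: cuok jkr oam mxhkw hnz qsq joy wxvvj rmt cgtt mhgj raptm wumx
Hunk 7: at line 3 remove [mxhkw,hnz] add [rur] -> 12 lines: cuok jkr oam rur qsq joy wxvvj rmt cgtt mhgj raptm wumx
Final line 8: rmt

Answer: rmt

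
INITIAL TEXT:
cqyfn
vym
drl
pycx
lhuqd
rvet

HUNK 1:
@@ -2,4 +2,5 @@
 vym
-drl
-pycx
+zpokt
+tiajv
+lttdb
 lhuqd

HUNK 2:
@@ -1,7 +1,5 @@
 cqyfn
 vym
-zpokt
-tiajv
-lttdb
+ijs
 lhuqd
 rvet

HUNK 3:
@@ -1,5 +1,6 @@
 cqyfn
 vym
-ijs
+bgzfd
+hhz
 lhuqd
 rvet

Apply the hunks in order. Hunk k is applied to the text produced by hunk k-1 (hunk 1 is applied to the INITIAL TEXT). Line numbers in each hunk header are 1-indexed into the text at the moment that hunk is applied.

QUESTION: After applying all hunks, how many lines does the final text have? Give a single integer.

Answer: 6

Derivation:
Hunk 1: at line 2 remove [drl,pycx] add [zpokt,tiajv,lttdb] -> 7 lines: cqyfn vym zpokt tiajv lttdb lhuqd rvet
Hunk 2: at line 1 remove [zpokt,tiajv,lttdb] add [ijs] -> 5 lines: cqyfn vym ijs lhuqd rvet
Hunk 3: at line 1 remove [ijs] add [bgzfd,hhz] -> 6 lines: cqyfn vym bgzfd hhz lhuqd rvet
Final line count: 6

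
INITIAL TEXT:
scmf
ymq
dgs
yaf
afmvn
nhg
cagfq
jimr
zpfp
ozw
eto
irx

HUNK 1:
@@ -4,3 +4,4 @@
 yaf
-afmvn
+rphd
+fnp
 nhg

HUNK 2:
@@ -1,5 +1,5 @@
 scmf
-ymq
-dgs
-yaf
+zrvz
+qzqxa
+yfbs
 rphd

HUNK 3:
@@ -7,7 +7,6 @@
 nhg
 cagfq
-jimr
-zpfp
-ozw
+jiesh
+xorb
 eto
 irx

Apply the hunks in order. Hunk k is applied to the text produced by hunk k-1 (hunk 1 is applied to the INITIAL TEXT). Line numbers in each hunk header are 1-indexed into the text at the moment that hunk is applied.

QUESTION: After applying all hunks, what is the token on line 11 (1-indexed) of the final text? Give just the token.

Answer: eto

Derivation:
Hunk 1: at line 4 remove [afmvn] add [rphd,fnp] -> 13 lines: scmf ymq dgs yaf rphd fnp nhg cagfq jimr zpfp ozw eto irx
Hunk 2: at line 1 remove [ymq,dgs,yaf] add [zrvz,qzqxa,yfbs] -> 13 lines: scmf zrvz qzqxa yfbs rphd fnp nhg cagfq jimr zpfp ozw eto irx
Hunk 3: at line 7 remove [jimr,zpfp,ozw] add [jiesh,xorb] -> 12 lines: scmf zrvz qzqxa yfbs rphd fnp nhg cagfq jiesh xorb eto irx
Final line 11: eto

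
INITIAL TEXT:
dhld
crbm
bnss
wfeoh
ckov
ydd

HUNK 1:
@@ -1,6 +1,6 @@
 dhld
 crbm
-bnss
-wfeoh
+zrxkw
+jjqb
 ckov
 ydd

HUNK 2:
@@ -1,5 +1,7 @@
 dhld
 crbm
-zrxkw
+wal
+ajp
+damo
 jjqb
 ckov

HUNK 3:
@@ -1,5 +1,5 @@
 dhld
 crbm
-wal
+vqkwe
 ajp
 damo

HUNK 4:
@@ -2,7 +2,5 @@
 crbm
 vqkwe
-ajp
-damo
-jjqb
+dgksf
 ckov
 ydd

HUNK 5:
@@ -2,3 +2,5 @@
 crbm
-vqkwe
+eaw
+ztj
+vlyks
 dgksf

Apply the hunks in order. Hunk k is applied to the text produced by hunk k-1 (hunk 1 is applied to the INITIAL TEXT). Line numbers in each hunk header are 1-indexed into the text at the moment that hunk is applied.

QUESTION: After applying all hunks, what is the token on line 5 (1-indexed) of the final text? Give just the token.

Hunk 1: at line 1 remove [bnss,wfeoh] add [zrxkw,jjqb] -> 6 lines: dhld crbm zrxkw jjqb ckov ydd
Hunk 2: at line 1 remove [zrxkw] add [wal,ajp,damo] -> 8 lines: dhld crbm wal ajp damo jjqb ckov ydd
Hunk 3: at line 1 remove [wal] add [vqkwe] -> 8 lines: dhld crbm vqkwe ajp damo jjqb ckov ydd
Hunk 4: at line 2 remove [ajp,damo,jjqb] add [dgksf] -> 6 lines: dhld crbm vqkwe dgksf ckov ydd
Hunk 5: at line 2 remove [vqkwe] add [eaw,ztj,vlyks] -> 8 lines: dhld crbm eaw ztj vlyks dgksf ckov ydd
Final line 5: vlyks

Answer: vlyks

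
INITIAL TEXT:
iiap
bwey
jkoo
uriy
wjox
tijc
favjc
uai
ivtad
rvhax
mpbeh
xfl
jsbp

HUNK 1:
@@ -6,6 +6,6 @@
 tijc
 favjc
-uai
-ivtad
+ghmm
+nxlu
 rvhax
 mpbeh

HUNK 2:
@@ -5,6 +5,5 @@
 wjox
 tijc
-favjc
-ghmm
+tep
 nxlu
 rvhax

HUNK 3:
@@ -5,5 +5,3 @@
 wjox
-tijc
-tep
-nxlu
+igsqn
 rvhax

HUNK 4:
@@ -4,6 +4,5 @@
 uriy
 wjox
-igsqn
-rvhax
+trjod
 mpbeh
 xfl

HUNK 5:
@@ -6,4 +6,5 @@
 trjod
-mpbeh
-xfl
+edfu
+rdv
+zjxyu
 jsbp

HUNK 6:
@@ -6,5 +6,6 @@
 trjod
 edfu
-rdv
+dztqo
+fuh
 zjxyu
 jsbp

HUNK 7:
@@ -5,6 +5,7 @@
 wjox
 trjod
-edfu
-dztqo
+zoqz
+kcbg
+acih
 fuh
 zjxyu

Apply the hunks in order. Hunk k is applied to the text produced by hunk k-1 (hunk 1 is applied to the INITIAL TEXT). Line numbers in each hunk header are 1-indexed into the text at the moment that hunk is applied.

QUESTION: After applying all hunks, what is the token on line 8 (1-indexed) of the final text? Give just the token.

Answer: kcbg

Derivation:
Hunk 1: at line 6 remove [uai,ivtad] add [ghmm,nxlu] -> 13 lines: iiap bwey jkoo uriy wjox tijc favjc ghmm nxlu rvhax mpbeh xfl jsbp
Hunk 2: at line 5 remove [favjc,ghmm] add [tep] -> 12 lines: iiap bwey jkoo uriy wjox tijc tep nxlu rvhax mpbeh xfl jsbp
Hunk 3: at line 5 remove [tijc,tep,nxlu] add [igsqn] -> 10 lines: iiap bwey jkoo uriy wjox igsqn rvhax mpbeh xfl jsbp
Hunk 4: at line 4 remove [igsqn,rvhax] add [trjod] -> 9 lines: iiap bwey jkoo uriy wjox trjod mpbeh xfl jsbp
Hunk 5: at line 6 remove [mpbeh,xfl] add [edfu,rdv,zjxyu] -> 10 lines: iiap bwey jkoo uriy wjox trjod edfu rdv zjxyu jsbp
Hunk 6: at line 6 remove [rdv] add [dztqo,fuh] -> 11 lines: iiap bwey jkoo uriy wjox trjod edfu dztqo fuh zjxyu jsbp
Hunk 7: at line 5 remove [edfu,dztqo] add [zoqz,kcbg,acih] -> 12 lines: iiap bwey jkoo uriy wjox trjod zoqz kcbg acih fuh zjxyu jsbp
Final line 8: kcbg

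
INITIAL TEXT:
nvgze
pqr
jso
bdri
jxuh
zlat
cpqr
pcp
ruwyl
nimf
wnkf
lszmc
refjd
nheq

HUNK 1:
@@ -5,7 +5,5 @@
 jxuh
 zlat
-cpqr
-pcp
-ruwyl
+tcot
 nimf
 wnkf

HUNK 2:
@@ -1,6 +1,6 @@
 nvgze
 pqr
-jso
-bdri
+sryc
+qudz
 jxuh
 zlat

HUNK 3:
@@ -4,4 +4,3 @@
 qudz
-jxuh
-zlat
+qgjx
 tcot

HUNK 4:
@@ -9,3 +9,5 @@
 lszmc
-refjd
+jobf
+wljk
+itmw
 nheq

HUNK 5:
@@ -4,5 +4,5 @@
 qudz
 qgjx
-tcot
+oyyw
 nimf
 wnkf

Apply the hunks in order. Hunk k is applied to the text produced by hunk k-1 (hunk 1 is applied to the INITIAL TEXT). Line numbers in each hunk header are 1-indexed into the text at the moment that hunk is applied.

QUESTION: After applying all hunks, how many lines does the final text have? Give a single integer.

Hunk 1: at line 5 remove [cpqr,pcp,ruwyl] add [tcot] -> 12 lines: nvgze pqr jso bdri jxuh zlat tcot nimf wnkf lszmc refjd nheq
Hunk 2: at line 1 remove [jso,bdri] add [sryc,qudz] -> 12 lines: nvgze pqr sryc qudz jxuh zlat tcot nimf wnkf lszmc refjd nheq
Hunk 3: at line 4 remove [jxuh,zlat] add [qgjx] -> 11 lines: nvgze pqr sryc qudz qgjx tcot nimf wnkf lszmc refjd nheq
Hunk 4: at line 9 remove [refjd] add [jobf,wljk,itmw] -> 13 lines: nvgze pqr sryc qudz qgjx tcot nimf wnkf lszmc jobf wljk itmw nheq
Hunk 5: at line 4 remove [tcot] add [oyyw] -> 13 lines: nvgze pqr sryc qudz qgjx oyyw nimf wnkf lszmc jobf wljk itmw nheq
Final line count: 13

Answer: 13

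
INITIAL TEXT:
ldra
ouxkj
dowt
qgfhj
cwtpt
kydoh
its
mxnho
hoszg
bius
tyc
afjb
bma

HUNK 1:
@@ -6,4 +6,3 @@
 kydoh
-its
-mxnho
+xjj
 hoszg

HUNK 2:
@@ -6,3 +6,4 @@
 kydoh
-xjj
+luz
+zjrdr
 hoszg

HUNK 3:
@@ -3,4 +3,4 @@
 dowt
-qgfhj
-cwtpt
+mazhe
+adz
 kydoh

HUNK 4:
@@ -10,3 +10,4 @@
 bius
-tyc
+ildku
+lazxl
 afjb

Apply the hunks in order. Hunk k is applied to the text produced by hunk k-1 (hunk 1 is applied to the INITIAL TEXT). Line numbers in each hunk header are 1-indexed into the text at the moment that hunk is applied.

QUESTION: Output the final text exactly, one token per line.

Answer: ldra
ouxkj
dowt
mazhe
adz
kydoh
luz
zjrdr
hoszg
bius
ildku
lazxl
afjb
bma

Derivation:
Hunk 1: at line 6 remove [its,mxnho] add [xjj] -> 12 lines: ldra ouxkj dowt qgfhj cwtpt kydoh xjj hoszg bius tyc afjb bma
Hunk 2: at line 6 remove [xjj] add [luz,zjrdr] -> 13 lines: ldra ouxkj dowt qgfhj cwtpt kydoh luz zjrdr hoszg bius tyc afjb bma
Hunk 3: at line 3 remove [qgfhj,cwtpt] add [mazhe,adz] -> 13 lines: ldra ouxkj dowt mazhe adz kydoh luz zjrdr hoszg bius tyc afjb bma
Hunk 4: at line 10 remove [tyc] add [ildku,lazxl] -> 14 lines: ldra ouxkj dowt mazhe adz kydoh luz zjrdr hoszg bius ildku lazxl afjb bma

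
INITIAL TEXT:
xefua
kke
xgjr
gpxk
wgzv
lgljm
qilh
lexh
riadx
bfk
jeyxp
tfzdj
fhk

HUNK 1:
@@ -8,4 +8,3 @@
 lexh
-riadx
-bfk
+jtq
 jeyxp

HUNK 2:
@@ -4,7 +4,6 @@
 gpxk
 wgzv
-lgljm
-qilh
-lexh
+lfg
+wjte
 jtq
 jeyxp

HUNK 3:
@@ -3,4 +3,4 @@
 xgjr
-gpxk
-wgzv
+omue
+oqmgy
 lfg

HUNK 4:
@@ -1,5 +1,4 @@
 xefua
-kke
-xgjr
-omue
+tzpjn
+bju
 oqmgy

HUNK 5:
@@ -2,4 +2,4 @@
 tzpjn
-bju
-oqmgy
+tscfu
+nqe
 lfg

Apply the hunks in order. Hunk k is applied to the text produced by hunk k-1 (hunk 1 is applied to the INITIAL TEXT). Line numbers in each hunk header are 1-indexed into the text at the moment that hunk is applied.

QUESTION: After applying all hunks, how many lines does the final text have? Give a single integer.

Hunk 1: at line 8 remove [riadx,bfk] add [jtq] -> 12 lines: xefua kke xgjr gpxk wgzv lgljm qilh lexh jtq jeyxp tfzdj fhk
Hunk 2: at line 4 remove [lgljm,qilh,lexh] add [lfg,wjte] -> 11 lines: xefua kke xgjr gpxk wgzv lfg wjte jtq jeyxp tfzdj fhk
Hunk 3: at line 3 remove [gpxk,wgzv] add [omue,oqmgy] -> 11 lines: xefua kke xgjr omue oqmgy lfg wjte jtq jeyxp tfzdj fhk
Hunk 4: at line 1 remove [kke,xgjr,omue] add [tzpjn,bju] -> 10 lines: xefua tzpjn bju oqmgy lfg wjte jtq jeyxp tfzdj fhk
Hunk 5: at line 2 remove [bju,oqmgy] add [tscfu,nqe] -> 10 lines: xefua tzpjn tscfu nqe lfg wjte jtq jeyxp tfzdj fhk
Final line count: 10

Answer: 10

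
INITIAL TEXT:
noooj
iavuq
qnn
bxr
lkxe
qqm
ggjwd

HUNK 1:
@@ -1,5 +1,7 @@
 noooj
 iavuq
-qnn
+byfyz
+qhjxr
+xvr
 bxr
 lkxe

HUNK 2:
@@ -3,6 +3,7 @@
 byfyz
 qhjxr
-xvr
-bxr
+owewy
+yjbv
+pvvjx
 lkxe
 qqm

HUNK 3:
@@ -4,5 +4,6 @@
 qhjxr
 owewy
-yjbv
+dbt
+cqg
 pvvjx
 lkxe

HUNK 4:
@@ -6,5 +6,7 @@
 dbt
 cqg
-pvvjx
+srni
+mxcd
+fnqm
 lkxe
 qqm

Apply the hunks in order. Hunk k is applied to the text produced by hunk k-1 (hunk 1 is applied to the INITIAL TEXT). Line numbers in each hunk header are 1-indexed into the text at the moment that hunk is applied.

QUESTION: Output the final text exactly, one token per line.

Answer: noooj
iavuq
byfyz
qhjxr
owewy
dbt
cqg
srni
mxcd
fnqm
lkxe
qqm
ggjwd

Derivation:
Hunk 1: at line 1 remove [qnn] add [byfyz,qhjxr,xvr] -> 9 lines: noooj iavuq byfyz qhjxr xvr bxr lkxe qqm ggjwd
Hunk 2: at line 3 remove [xvr,bxr] add [owewy,yjbv,pvvjx] -> 10 lines: noooj iavuq byfyz qhjxr owewy yjbv pvvjx lkxe qqm ggjwd
Hunk 3: at line 4 remove [yjbv] add [dbt,cqg] -> 11 lines: noooj iavuq byfyz qhjxr owewy dbt cqg pvvjx lkxe qqm ggjwd
Hunk 4: at line 6 remove [pvvjx] add [srni,mxcd,fnqm] -> 13 lines: noooj iavuq byfyz qhjxr owewy dbt cqg srni mxcd fnqm lkxe qqm ggjwd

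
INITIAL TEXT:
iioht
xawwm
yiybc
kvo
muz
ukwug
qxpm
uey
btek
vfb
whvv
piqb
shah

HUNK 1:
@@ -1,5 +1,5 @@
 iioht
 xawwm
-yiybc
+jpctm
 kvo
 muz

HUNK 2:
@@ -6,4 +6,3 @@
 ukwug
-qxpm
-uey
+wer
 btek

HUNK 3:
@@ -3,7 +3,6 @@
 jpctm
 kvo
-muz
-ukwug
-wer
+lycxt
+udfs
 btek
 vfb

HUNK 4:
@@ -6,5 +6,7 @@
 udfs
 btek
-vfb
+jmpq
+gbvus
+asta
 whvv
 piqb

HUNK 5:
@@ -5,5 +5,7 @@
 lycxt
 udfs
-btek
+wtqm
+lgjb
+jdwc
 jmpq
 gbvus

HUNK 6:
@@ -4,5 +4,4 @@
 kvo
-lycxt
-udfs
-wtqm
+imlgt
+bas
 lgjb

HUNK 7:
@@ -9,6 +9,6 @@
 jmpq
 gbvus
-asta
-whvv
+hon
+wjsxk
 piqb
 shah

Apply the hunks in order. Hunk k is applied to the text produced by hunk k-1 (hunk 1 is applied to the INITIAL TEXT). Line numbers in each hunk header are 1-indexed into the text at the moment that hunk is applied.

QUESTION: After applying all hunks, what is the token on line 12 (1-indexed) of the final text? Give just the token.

Hunk 1: at line 1 remove [yiybc] add [jpctm] -> 13 lines: iioht xawwm jpctm kvo muz ukwug qxpm uey btek vfb whvv piqb shah
Hunk 2: at line 6 remove [qxpm,uey] add [wer] -> 12 lines: iioht xawwm jpctm kvo muz ukwug wer btek vfb whvv piqb shah
Hunk 3: at line 3 remove [muz,ukwug,wer] add [lycxt,udfs] -> 11 lines: iioht xawwm jpctm kvo lycxt udfs btek vfb whvv piqb shah
Hunk 4: at line 6 remove [vfb] add [jmpq,gbvus,asta] -> 13 lines: iioht xawwm jpctm kvo lycxt udfs btek jmpq gbvus asta whvv piqb shah
Hunk 5: at line 5 remove [btek] add [wtqm,lgjb,jdwc] -> 15 lines: iioht xawwm jpctm kvo lycxt udfs wtqm lgjb jdwc jmpq gbvus asta whvv piqb shah
Hunk 6: at line 4 remove [lycxt,udfs,wtqm] add [imlgt,bas] -> 14 lines: iioht xawwm jpctm kvo imlgt bas lgjb jdwc jmpq gbvus asta whvv piqb shah
Hunk 7: at line 9 remove [asta,whvv] add [hon,wjsxk] -> 14 lines: iioht xawwm jpctm kvo imlgt bas lgjb jdwc jmpq gbvus hon wjsxk piqb shah
Final line 12: wjsxk

Answer: wjsxk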